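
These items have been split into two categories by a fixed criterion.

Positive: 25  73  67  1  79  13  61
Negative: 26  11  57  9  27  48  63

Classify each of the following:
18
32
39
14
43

Negative, Negative, Negative, Negative, Positive

One predicate separates the groups cleanly: ≡ 1 (mod 3).
Negative: 18, since 18 mod 3 = 0.
Negative: 32, since 32 mod 3 = 2.
Negative: 39, since 39 mod 3 = 0.
Negative: 14, since 14 mod 3 = 2.
Positive: 43, since 43 mod 3 = 1.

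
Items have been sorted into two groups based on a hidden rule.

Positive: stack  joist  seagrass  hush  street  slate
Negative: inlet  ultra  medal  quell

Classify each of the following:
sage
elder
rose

The classifier is using: contains 's'.
sage: has 's' — passes, so Positive. elder: no 's' — fails the rule, so Negative. rose: has 's' — passes, so Positive.

Positive, Negative, Positive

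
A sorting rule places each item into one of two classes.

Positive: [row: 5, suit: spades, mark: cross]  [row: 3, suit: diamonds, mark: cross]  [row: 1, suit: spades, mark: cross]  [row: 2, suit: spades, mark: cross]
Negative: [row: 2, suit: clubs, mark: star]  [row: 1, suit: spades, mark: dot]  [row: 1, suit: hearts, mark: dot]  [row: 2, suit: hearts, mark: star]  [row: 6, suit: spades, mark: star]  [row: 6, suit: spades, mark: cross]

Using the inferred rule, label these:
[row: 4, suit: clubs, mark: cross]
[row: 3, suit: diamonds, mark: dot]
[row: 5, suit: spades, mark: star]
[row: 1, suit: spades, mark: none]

Positive, Negative, Negative, Negative

The pattern is that an item is 'Positive' exactly when: mark is cross AND row ≤ 5.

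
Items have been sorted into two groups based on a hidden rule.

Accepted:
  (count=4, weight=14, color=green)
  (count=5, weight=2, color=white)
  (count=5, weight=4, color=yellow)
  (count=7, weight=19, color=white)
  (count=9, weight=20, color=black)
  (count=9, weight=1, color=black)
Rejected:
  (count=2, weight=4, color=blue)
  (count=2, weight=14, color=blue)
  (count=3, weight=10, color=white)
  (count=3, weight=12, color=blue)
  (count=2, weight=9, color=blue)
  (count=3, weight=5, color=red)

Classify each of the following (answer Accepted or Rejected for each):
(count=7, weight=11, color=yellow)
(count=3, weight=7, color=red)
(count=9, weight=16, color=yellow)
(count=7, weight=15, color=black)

The common property of the 'Accepted' items is: count ≥ 4. No 'Rejected' item has it.
(count=7, weight=11, color=yellow) → count = 7 → Accepted.
(count=3, weight=7, color=red) → count = 3 → Rejected.
(count=9, weight=16, color=yellow) → count = 9 → Accepted.
(count=7, weight=15, color=black) → count = 7 → Accepted.

Accepted, Rejected, Accepted, Accepted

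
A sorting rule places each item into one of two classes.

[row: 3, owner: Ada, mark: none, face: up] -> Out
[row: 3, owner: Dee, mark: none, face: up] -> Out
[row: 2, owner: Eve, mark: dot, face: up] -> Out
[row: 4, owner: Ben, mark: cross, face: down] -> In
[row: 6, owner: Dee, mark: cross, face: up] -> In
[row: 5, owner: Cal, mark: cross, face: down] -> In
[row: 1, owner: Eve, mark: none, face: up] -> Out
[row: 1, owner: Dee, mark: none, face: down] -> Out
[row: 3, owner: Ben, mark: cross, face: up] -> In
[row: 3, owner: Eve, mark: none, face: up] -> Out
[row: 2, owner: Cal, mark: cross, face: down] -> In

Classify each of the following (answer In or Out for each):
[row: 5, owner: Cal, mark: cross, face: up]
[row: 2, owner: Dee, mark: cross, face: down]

In, In

One predicate separates the groups cleanly: mark is cross.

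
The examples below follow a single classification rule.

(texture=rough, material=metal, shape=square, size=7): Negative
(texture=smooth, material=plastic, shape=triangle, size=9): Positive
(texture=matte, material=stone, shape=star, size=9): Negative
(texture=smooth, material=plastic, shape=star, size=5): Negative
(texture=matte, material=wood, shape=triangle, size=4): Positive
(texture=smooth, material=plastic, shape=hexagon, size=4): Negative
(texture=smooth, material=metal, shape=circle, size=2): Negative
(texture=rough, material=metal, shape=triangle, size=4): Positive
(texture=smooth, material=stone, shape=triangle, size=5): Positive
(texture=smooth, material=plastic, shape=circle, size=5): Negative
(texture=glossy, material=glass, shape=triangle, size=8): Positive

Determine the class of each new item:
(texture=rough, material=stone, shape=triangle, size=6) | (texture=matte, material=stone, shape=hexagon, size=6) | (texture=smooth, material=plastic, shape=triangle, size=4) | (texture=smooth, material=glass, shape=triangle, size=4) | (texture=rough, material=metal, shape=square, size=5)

Positive, Negative, Positive, Positive, Negative

All 'Positive' examples share one property — shape is triangle — and every 'Negative' example lacks it.
(texture=rough, material=stone, shape=triangle, size=6): shape is triangle — has this property, so Positive. (texture=matte, material=stone, shape=hexagon, size=6): shape is hexagon — fails this test, so Negative. (texture=smooth, material=plastic, shape=triangle, size=4): shape is triangle — has this property, so Positive. (texture=smooth, material=glass, shape=triangle, size=4): shape is triangle — has this property, so Positive. (texture=rough, material=metal, shape=square, size=5): shape is square — fails this test, so Negative.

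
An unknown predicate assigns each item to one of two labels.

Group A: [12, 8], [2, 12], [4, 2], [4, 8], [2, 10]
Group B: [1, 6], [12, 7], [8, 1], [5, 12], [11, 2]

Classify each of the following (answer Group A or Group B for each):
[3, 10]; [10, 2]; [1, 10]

The rule appears to be: sum is even.

Group B, Group A, Group B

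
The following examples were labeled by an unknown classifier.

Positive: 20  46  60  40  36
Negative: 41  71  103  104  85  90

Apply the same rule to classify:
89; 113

Negative, Negative

All 'Positive' examples share one property — even AND at most 60 — and every 'Negative' example lacks it.
89 — 89 is odd, 89 > 60, hence Negative. 113 — 113 is odd, 113 > 60, hence Negative.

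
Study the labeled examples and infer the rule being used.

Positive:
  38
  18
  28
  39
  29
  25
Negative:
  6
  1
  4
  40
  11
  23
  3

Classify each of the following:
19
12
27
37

Positive, Negative, Positive, Positive

The simplest hypothesis consistent with all the labels is: digit sum ≥ 7.
19: Positive (digit sum 1+9 = 10). 12: Negative (digit sum 1+2 = 3). 27: Positive (digit sum 2+7 = 9). 37: Positive (digit sum 3+7 = 10).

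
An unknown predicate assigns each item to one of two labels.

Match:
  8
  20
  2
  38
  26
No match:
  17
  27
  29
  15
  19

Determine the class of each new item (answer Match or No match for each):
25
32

No match, Match

The simplest hypothesis consistent with all the labels is: even.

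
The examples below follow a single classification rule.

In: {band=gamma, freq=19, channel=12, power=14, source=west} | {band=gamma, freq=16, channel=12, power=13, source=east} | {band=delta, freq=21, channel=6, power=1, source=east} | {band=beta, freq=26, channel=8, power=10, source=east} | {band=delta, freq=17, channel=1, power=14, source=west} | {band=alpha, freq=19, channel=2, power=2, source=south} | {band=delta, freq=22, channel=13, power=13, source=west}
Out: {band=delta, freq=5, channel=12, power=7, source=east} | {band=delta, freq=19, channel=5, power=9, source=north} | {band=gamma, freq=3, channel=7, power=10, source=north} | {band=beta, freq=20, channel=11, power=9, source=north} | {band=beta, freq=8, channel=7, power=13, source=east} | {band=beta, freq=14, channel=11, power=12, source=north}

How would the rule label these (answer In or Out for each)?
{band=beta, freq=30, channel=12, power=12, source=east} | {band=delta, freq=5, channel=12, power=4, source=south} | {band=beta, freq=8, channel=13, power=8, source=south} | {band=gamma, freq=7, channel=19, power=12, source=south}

In, Out, Out, Out

The common property of the 'In' items is: freq ≥ 16 AND power ≠ 9. No 'Out' item has it.
{band=beta, freq=30, channel=12, power=12, source=east} → freq = 30, power = 12 → In.
{band=delta, freq=5, channel=12, power=4, source=south} → freq = 5, power = 4 → Out.
{band=beta, freq=8, channel=13, power=8, source=south} → freq = 8, power = 8 → Out.
{band=gamma, freq=7, channel=19, power=12, source=south} → freq = 7, power = 12 → Out.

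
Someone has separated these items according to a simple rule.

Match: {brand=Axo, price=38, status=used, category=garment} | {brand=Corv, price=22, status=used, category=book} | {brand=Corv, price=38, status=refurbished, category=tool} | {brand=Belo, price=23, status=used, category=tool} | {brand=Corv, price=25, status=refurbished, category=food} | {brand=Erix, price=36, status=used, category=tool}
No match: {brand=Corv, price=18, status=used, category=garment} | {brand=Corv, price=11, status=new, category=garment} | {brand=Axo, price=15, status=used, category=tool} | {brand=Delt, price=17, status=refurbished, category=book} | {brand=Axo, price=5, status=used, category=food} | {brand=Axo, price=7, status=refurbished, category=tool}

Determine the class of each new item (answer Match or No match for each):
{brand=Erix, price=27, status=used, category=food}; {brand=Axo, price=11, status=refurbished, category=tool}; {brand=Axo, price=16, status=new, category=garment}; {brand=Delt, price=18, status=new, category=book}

Match, No match, No match, No match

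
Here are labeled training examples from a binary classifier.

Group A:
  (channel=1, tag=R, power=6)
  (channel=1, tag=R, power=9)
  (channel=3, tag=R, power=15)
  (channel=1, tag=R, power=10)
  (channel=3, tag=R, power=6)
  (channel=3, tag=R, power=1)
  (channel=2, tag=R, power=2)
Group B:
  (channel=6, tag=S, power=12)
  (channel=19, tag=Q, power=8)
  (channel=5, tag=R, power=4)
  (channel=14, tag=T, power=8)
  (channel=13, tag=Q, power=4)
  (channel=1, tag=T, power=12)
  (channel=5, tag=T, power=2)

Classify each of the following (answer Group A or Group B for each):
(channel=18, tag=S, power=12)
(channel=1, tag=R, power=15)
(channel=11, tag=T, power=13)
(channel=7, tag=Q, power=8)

Group B, Group A, Group B, Group B

One predicate separates the groups cleanly: tag is R AND channel ≤ 3.
Group B: (channel=18, tag=S, power=12), since tag is S, channel = 18. Group A: (channel=1, tag=R, power=15), since tag is R, channel = 1. Group B: (channel=11, tag=T, power=13), since tag is T, channel = 11. Group B: (channel=7, tag=Q, power=8), since tag is Q, channel = 7.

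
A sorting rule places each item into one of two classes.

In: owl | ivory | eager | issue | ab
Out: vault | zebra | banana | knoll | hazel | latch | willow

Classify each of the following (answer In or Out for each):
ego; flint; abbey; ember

In, Out, In, In

Comparing the two groups points to one rule — starts with a vowel.
ego: starts with 'e' — passes, so In.
flint: starts with 'f' — lacks this property, so Out.
abbey: starts with 'a' — passes, so In.
ember: starts with 'e' — passes, so In.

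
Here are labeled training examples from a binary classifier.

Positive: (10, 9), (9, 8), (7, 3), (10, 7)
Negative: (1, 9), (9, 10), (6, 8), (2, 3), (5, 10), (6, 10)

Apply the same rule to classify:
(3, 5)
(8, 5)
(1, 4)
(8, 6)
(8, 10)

The simplest hypothesis consistent with all the labels is: first > second.
Negative: (3, 5), since 3 < 5. Positive: (8, 5), since 8 > 5. Negative: (1, 4), since 1 < 4. Positive: (8, 6), since 8 > 6. Negative: (8, 10), since 8 < 10.

Negative, Positive, Negative, Positive, Negative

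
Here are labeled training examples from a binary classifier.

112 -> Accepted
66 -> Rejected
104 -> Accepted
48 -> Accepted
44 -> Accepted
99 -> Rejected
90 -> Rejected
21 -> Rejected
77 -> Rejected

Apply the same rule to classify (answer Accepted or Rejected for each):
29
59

Rejected, Rejected

All 'Accepted' examples share one property — multiple of 4 — and every 'Rejected' example lacks it.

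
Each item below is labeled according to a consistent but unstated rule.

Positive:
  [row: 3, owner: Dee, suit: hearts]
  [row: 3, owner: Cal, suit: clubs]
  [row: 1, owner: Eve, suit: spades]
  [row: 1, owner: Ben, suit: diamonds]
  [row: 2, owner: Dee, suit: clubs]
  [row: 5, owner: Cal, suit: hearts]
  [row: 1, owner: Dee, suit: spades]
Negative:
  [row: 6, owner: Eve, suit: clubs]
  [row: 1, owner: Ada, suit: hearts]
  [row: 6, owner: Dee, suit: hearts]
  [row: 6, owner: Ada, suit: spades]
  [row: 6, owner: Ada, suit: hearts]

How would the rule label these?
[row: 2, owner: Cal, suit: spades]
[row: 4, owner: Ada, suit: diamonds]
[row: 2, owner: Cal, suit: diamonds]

Positive, Negative, Positive

The rule appears to be: owner is not Ada AND row ≤ 5.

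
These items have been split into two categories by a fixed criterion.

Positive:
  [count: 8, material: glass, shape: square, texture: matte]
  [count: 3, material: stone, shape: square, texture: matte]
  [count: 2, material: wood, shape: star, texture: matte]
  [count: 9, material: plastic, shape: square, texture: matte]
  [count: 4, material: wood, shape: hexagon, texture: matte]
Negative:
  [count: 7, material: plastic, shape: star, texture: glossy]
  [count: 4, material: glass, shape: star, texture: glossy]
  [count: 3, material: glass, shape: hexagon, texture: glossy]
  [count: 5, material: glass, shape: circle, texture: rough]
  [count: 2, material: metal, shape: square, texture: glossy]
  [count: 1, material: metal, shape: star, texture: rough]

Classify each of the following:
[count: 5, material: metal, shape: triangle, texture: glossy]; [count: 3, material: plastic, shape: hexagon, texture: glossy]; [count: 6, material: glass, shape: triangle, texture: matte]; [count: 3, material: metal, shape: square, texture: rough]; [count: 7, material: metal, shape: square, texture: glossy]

Negative, Negative, Positive, Negative, Negative

A rule that fits every label: texture is matte — true of each 'Positive' example, false of each 'Negative' one.
[count: 5, material: metal, shape: triangle, texture: glossy]: texture is glossy — does not pass, so Negative.
[count: 3, material: plastic, shape: hexagon, texture: glossy]: texture is glossy — does not pass, so Negative.
[count: 6, material: glass, shape: triangle, texture: matte]: texture is matte — passes, so Positive.
[count: 3, material: metal, shape: square, texture: rough]: texture is rough — does not pass, so Negative.
[count: 7, material: metal, shape: square, texture: glossy]: texture is glossy — does not pass, so Negative.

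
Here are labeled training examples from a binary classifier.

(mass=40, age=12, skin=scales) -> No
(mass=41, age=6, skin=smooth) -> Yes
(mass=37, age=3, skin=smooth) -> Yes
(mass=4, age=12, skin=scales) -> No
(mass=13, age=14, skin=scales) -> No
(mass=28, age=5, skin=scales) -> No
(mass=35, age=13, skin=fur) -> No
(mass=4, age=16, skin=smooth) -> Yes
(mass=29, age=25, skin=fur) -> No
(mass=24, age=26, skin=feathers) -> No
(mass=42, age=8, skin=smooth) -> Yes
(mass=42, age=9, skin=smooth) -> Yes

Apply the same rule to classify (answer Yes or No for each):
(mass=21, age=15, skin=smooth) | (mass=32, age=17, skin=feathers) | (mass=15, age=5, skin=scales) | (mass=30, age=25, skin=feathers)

Yes, No, No, No

The rule appears to be: skin is smooth.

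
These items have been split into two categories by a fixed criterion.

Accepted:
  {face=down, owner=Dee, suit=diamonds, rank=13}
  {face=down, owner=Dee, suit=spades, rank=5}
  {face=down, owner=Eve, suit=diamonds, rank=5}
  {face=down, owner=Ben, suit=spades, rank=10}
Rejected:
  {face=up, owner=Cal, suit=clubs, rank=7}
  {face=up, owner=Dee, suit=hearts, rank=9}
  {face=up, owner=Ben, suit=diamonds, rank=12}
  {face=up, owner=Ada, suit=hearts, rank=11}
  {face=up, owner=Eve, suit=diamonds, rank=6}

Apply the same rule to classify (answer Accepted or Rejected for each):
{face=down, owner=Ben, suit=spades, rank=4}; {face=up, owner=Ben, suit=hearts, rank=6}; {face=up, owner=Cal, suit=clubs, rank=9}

Every 'Accepted' example satisfies: face is down. None of the 'Rejected' examples do.

Accepted, Rejected, Rejected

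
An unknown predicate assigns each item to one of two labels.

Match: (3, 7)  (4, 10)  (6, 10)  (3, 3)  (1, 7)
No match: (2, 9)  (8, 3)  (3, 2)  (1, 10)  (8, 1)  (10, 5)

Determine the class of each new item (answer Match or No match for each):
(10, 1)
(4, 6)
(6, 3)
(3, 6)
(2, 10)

Looking at the examples, the only property every 'Match' case has and every 'No match' case lacks is: sum is even.

No match, Match, No match, No match, Match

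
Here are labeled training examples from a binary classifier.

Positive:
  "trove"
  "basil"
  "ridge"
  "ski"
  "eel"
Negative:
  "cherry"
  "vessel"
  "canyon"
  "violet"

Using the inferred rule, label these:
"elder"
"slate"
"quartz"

One predicate separates the groups cleanly: odd length.
Positive: "elder", since length 5. Positive: "slate", since length 5. Negative: "quartz", since length 6.

Positive, Positive, Negative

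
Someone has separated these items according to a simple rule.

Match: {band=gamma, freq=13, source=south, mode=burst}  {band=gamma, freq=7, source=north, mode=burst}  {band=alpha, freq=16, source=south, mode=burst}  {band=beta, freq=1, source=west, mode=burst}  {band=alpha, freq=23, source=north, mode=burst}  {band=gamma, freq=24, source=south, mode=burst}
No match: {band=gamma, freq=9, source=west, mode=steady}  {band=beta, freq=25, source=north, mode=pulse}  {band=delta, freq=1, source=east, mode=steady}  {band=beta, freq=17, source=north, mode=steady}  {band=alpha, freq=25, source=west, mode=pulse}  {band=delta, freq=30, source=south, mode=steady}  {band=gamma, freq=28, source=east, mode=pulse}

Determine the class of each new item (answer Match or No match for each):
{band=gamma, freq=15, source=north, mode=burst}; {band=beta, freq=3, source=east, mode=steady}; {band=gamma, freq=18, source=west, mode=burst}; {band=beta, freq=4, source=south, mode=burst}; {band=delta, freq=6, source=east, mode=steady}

Match, No match, Match, Match, No match

Every 'Match' example satisfies: mode is burst. None of the 'No match' examples do.
Match: {band=gamma, freq=15, source=north, mode=burst}, since mode is burst. No match: {band=beta, freq=3, source=east, mode=steady}, since mode is steady. Match: {band=gamma, freq=18, source=west, mode=burst}, since mode is burst. Match: {band=beta, freq=4, source=south, mode=burst}, since mode is burst. No match: {band=delta, freq=6, source=east, mode=steady}, since mode is steady.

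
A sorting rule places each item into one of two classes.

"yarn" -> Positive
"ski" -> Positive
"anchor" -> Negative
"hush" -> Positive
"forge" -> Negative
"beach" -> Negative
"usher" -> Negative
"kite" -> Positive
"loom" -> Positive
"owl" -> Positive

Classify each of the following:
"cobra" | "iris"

Negative, Positive

'Positive' ⟺ length ≤ 4.
"cobra" → length 5 → Negative.
"iris" → length 4 → Positive.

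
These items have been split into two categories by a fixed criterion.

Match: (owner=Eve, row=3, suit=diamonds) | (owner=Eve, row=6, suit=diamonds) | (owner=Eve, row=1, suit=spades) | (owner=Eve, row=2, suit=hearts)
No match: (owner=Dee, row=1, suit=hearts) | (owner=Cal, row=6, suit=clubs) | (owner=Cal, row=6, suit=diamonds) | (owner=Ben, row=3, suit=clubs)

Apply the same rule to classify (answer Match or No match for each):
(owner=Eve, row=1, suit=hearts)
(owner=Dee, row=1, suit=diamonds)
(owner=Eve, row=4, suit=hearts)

Match, No match, Match

All 'Match' examples share one property — owner is Eve — and every 'No match' example lacks it.
(owner=Eve, row=1, suit=hearts): owner is Eve, meets the rule → Match. (owner=Dee, row=1, suit=diamonds): owner is Dee, does not fit → No match. (owner=Eve, row=4, suit=hearts): owner is Eve, meets the rule → Match.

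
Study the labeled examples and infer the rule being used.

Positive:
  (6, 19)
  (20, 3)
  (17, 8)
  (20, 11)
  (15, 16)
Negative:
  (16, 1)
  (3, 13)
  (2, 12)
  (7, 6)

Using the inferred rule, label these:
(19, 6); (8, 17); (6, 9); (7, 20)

Positive, Positive, Negative, Positive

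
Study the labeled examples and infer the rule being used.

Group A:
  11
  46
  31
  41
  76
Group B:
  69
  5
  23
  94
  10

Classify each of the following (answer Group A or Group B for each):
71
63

The pattern is that an item is 'Group A' exactly when: ≡ 1 (mod 5).
71: Group A (71 mod 5 = 1). 63: Group B (63 mod 5 = 3).

Group A, Group B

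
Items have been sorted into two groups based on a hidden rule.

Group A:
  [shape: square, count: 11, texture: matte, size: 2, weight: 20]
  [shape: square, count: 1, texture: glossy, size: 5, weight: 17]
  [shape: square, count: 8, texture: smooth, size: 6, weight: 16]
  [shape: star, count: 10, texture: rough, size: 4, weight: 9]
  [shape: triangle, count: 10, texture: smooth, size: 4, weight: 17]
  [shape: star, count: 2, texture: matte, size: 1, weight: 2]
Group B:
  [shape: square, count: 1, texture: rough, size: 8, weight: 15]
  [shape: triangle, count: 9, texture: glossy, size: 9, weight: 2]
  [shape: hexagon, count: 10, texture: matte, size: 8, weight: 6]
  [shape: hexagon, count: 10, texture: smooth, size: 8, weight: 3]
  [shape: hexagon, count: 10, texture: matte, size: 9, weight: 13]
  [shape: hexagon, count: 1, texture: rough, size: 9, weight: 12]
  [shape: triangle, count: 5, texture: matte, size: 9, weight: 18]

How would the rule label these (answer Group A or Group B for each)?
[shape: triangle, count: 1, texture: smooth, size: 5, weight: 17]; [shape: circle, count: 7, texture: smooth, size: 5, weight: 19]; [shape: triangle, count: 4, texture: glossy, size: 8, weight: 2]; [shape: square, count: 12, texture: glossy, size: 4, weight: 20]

The classifier is using: size ≤ 6.
[shape: triangle, count: 1, texture: smooth, size: 5, weight: 17] — size = 5, hence Group A.
[shape: circle, count: 7, texture: smooth, size: 5, weight: 19] — size = 5, hence Group A.
[shape: triangle, count: 4, texture: glossy, size: 8, weight: 2] — size = 8, hence Group B.
[shape: square, count: 12, texture: glossy, size: 4, weight: 20] — size = 4, hence Group A.

Group A, Group A, Group B, Group A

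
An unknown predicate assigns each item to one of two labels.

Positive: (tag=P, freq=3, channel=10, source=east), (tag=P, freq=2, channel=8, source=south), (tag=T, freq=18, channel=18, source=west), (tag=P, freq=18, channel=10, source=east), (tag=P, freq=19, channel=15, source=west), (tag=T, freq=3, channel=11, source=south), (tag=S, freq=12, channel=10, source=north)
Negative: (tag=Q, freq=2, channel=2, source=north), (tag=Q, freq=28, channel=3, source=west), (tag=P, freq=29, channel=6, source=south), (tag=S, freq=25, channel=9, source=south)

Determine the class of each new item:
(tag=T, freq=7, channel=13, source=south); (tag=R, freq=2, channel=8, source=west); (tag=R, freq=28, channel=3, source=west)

Positive, Positive, Negative

'Positive' ⟺ channel ≥ 3 AND freq ≤ 19.
(tag=T, freq=7, channel=13, source=south): Positive (channel = 13, freq = 7).
(tag=R, freq=2, channel=8, source=west): Positive (channel = 8, freq = 2).
(tag=R, freq=28, channel=3, source=west): Negative (channel = 3, freq = 28).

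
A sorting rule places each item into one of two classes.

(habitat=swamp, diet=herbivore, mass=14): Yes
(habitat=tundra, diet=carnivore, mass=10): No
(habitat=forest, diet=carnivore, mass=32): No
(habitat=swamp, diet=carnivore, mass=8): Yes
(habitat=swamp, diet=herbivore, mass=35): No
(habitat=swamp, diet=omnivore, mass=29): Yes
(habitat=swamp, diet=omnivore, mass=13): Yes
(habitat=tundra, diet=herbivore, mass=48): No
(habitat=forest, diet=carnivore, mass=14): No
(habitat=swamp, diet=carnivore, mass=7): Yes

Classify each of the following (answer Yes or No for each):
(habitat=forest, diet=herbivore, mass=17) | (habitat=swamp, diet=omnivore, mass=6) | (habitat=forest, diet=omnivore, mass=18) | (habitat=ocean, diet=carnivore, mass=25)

No, Yes, No, No

Every 'Yes' example satisfies: habitat is swamp AND mass ≤ 29. None of the 'No' examples do.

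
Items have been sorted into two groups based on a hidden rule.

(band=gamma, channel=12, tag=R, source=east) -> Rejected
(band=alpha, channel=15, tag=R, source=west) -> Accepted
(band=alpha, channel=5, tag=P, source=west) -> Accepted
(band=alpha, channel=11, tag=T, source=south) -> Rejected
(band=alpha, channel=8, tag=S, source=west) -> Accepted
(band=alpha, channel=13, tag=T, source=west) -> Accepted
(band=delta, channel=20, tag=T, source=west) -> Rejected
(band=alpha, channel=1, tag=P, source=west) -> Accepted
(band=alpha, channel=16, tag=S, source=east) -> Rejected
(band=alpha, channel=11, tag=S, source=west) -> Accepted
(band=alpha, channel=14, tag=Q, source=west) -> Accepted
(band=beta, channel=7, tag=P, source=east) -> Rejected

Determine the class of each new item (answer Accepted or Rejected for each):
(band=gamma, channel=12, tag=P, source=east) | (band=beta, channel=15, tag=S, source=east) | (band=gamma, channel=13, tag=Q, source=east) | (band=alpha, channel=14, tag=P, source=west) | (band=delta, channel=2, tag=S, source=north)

The common property of the 'Accepted' items is: band is alpha AND source is west. No 'Rejected' item has it.

Rejected, Rejected, Rejected, Accepted, Rejected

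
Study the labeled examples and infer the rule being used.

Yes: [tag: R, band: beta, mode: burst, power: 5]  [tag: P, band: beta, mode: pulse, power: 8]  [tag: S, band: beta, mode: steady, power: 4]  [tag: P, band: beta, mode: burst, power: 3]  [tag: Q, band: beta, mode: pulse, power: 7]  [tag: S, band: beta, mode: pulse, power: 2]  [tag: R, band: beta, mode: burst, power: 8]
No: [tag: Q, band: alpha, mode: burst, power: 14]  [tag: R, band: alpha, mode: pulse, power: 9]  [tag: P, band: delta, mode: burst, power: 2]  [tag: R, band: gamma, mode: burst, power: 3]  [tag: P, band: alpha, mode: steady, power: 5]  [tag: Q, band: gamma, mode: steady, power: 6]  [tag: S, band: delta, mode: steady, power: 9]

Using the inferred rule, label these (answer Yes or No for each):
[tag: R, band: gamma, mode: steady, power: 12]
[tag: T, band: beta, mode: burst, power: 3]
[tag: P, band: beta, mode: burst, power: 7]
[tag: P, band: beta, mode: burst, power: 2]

The common property of the 'Yes' items is: band is beta. No 'No' item has it.
[tag: R, band: gamma, mode: steady, power: 12] — band is gamma, hence No.
[tag: T, band: beta, mode: burst, power: 3] — band is beta, hence Yes.
[tag: P, band: beta, mode: burst, power: 7] — band is beta, hence Yes.
[tag: P, band: beta, mode: burst, power: 2] — band is beta, hence Yes.

No, Yes, Yes, Yes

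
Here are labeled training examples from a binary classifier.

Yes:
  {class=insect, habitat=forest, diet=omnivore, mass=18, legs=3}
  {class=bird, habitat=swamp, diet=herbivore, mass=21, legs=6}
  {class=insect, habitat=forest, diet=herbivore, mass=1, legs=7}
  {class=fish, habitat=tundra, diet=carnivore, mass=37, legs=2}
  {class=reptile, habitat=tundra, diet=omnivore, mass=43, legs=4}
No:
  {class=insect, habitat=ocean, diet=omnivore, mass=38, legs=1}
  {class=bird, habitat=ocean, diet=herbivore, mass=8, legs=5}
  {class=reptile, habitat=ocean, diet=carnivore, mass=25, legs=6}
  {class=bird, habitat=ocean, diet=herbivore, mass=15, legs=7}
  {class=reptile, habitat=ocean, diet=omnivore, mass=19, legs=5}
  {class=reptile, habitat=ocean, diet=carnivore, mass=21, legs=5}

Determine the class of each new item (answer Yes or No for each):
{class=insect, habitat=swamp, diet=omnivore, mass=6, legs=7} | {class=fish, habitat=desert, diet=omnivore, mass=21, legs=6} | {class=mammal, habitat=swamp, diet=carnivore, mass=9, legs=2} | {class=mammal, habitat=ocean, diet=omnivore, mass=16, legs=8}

Looking at the examples, the only property every 'Yes' case has and every 'No' case lacks is: habitat is not ocean.

Yes, Yes, Yes, No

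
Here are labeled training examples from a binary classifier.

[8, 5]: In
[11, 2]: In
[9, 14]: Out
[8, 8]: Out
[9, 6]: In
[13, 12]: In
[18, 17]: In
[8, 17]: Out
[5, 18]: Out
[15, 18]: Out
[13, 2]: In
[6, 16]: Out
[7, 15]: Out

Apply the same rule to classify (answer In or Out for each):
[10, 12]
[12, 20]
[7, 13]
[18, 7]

Out, Out, Out, In

The simplest hypothesis consistent with all the labels is: first > second.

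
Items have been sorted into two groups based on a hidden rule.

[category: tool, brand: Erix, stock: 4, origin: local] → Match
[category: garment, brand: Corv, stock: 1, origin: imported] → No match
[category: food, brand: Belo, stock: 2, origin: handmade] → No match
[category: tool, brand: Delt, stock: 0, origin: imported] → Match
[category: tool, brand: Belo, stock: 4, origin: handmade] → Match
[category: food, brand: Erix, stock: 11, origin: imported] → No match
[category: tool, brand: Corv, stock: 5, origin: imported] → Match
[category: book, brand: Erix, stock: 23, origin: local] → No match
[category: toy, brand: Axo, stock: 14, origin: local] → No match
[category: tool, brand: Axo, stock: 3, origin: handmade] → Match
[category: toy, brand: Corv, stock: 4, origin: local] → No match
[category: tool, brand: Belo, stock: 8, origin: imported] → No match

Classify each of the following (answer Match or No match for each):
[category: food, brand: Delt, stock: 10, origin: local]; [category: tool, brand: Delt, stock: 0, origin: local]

No match, Match

One predicate separates the groups cleanly: category is tool AND stock ≤ 5.
[category: food, brand: Delt, stock: 10, origin: local]: No match (category is food, stock = 10).
[category: tool, brand: Delt, stock: 0, origin: local]: Match (category is tool, stock = 0).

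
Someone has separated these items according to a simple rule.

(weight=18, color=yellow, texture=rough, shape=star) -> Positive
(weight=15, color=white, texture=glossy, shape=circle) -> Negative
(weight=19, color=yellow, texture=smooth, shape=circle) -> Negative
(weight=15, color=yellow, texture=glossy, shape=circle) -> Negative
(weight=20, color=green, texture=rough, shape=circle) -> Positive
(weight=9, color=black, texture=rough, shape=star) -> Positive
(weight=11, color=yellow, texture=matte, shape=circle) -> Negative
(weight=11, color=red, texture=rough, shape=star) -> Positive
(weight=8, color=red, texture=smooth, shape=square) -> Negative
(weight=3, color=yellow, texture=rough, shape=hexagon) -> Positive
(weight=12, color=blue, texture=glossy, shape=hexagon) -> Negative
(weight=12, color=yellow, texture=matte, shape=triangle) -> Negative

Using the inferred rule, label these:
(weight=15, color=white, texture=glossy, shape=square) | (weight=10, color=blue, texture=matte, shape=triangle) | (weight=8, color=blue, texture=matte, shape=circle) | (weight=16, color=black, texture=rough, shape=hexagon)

Negative, Negative, Negative, Positive

The distinguishing property — texture is rough — holds for all the 'Positive' cases and none of the 'Negative' cases.
(weight=15, color=white, texture=glossy, shape=square): texture is glossy, does not satisfy this → Negative.
(weight=10, color=blue, texture=matte, shape=triangle): texture is matte, does not satisfy this → Negative.
(weight=8, color=blue, texture=matte, shape=circle): texture is matte, does not satisfy this → Negative.
(weight=16, color=black, texture=rough, shape=hexagon): texture is rough, fits → Positive.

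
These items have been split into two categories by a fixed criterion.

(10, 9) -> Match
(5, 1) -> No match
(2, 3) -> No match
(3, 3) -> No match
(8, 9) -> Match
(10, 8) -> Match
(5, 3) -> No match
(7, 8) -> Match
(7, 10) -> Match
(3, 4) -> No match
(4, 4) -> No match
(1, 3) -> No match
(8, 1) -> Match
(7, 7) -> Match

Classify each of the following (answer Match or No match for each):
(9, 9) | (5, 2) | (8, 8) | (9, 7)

Match, No match, Match, Match

The pattern is that an item is 'Match' exactly when: sum ≥ 9.
(9, 9): 9+9 = 18 — matches, so Match. (5, 2): 5+2 = 7 — fails this test, so No match. (8, 8): 8+8 = 16 — matches, so Match. (9, 7): 9+7 = 16 — matches, so Match.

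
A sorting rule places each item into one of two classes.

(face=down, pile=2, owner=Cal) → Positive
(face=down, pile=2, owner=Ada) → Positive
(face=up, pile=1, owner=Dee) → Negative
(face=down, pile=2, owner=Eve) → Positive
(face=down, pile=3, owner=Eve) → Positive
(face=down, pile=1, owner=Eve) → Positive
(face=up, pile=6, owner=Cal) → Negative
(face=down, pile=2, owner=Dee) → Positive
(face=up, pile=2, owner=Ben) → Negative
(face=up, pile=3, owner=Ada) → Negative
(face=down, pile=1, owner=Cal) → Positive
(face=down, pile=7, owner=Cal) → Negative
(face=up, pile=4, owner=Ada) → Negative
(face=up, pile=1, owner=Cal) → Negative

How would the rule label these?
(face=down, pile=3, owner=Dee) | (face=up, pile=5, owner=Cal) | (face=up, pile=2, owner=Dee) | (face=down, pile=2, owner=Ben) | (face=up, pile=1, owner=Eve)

Positive, Negative, Negative, Positive, Negative

All 'Positive' examples share one property — face is down AND pile ≤ 3 — and every 'Negative' example lacks it.
(face=down, pile=3, owner=Dee) — face is down, pile = 3, hence Positive. (face=up, pile=5, owner=Cal) — face is up, pile = 5, hence Negative. (face=up, pile=2, owner=Dee) — face is up, pile = 2, hence Negative. (face=down, pile=2, owner=Ben) — face is down, pile = 2, hence Positive. (face=up, pile=1, owner=Eve) — face is up, pile = 1, hence Negative.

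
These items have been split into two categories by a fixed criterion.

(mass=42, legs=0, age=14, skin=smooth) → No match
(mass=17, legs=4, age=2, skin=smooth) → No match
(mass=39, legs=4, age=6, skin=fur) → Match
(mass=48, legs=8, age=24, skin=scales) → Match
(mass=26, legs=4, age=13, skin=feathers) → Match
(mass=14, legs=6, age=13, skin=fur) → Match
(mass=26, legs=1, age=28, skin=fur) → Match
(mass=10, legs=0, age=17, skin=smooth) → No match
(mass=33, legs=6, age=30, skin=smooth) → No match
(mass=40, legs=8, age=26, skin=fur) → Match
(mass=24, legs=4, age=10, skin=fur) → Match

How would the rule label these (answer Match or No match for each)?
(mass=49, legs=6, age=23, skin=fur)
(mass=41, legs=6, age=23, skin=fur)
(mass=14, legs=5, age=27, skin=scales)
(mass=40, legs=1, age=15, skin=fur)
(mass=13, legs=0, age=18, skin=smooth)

Rule: skin is not smooth. This holds for each 'Match' example and fails for each 'No match' one.
Match: (mass=49, legs=6, age=23, skin=fur), since skin is fur.
Match: (mass=41, legs=6, age=23, skin=fur), since skin is fur.
Match: (mass=14, legs=5, age=27, skin=scales), since skin is scales.
Match: (mass=40, legs=1, age=15, skin=fur), since skin is fur.
No match: (mass=13, legs=0, age=18, skin=smooth), since skin is smooth.

Match, Match, Match, Match, No match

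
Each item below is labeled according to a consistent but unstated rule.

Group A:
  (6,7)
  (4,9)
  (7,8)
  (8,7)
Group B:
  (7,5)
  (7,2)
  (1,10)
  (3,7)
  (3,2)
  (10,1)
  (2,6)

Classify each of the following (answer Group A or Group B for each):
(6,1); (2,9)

Group B, Group B

The rule appears to be: sum ≥ 13.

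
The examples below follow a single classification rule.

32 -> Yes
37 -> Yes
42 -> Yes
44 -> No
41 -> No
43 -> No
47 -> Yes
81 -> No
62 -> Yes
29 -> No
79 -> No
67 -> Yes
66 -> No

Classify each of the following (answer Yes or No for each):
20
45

One predicate separates the groups cleanly: ≡ 2 (mod 5).
No: 20, since 20 mod 5 = 0. No: 45, since 45 mod 5 = 0.

No, No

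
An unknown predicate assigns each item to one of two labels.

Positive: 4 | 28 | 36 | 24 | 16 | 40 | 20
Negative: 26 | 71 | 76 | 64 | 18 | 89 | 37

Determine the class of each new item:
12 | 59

One predicate separates the groups cleanly: multiple of 4 AND at most 40.
12: Positive (12 = 4·3, 12 ≤ 40). 59: Negative (59 = 4·14 + 3, 59 > 40).

Positive, Negative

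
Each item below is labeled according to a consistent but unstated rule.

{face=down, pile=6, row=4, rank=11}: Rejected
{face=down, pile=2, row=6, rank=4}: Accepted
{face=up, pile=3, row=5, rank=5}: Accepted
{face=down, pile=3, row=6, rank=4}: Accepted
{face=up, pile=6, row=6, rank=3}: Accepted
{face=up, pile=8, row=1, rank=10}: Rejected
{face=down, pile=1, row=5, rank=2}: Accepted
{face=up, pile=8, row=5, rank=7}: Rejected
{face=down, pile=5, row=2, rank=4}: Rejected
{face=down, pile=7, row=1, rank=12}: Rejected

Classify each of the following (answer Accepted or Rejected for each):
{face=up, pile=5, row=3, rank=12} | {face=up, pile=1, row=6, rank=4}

Rejected, Accepted

The distinguishing property — pile ≤ 6 AND row ≥ 5 — holds for all the 'Accepted' cases and none of the 'Rejected' cases.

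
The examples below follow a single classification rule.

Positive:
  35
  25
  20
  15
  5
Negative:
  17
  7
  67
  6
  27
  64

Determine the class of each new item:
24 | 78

One predicate separates the groups cleanly: multiple of 5.

Negative, Negative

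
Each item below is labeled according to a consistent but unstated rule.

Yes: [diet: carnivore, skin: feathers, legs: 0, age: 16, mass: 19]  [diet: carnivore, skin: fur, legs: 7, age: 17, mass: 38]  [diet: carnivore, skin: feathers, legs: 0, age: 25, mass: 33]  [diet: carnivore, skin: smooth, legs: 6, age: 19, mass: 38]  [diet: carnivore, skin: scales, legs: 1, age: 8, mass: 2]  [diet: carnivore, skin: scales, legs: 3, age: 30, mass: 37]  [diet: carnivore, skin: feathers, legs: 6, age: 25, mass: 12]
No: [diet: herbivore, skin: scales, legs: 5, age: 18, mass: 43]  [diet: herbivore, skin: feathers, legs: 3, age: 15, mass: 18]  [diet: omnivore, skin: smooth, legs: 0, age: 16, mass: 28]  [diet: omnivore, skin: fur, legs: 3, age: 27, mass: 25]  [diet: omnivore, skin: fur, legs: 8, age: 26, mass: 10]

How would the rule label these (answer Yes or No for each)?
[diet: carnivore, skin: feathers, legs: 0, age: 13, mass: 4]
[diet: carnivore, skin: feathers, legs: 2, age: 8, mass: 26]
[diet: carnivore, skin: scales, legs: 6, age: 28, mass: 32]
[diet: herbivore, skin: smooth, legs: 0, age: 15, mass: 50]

The classifier is using: diet is carnivore.

Yes, Yes, Yes, No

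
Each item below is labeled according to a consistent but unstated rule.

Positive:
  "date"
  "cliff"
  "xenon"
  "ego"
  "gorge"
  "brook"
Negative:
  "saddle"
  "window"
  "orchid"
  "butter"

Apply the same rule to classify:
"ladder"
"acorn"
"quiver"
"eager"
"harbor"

'Positive' ⟺ length ≤ 5.
"ladder": length 6 — fails this test, so Negative. "acorn": length 5 — has this property, so Positive. "quiver": length 6 — fails this test, so Negative. "eager": length 5 — has this property, so Positive. "harbor": length 6 — fails this test, so Negative.

Negative, Positive, Negative, Positive, Negative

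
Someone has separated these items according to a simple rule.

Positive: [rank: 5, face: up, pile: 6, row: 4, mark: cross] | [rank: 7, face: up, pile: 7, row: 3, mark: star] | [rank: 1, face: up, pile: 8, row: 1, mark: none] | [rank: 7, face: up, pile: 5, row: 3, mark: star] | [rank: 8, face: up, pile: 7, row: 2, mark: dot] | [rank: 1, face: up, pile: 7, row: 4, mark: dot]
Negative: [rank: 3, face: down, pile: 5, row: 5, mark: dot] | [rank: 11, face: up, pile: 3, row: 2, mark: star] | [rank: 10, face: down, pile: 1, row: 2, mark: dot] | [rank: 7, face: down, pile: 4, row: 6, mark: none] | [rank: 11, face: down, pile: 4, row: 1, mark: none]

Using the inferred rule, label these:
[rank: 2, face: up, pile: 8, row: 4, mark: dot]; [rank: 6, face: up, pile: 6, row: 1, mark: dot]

Positive, Positive

The simplest hypothesis consistent with all the labels is: face is up AND pile ≥ 4.
[rank: 2, face: up, pile: 8, row: 4, mark: dot] — face is up, pile = 8, hence Positive. [rank: 6, face: up, pile: 6, row: 1, mark: dot] — face is up, pile = 6, hence Positive.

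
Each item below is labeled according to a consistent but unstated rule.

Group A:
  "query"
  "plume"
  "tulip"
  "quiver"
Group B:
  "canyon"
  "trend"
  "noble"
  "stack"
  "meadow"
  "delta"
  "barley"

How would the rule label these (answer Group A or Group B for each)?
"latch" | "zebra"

A rule that fits every label: contains 'u' — true of each 'Group A' example, false of each 'Group B' one.

Group B, Group B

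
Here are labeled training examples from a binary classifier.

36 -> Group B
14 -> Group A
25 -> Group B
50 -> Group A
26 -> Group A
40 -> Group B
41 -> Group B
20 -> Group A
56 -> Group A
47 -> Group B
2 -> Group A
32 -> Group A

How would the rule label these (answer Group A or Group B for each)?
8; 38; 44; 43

Group A, Group A, Group A, Group B

Looking at the examples, the only property every 'Group A' case has and every 'Group B' case lacks is: ≡ 2 (mod 6).
8: 8 mod 6 = 2 — qualifies, so Group A.
38: 38 mod 6 = 2 — qualifies, so Group A.
44: 44 mod 6 = 2 — qualifies, so Group A.
43: 43 mod 6 = 1 — lacks this property, so Group B.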